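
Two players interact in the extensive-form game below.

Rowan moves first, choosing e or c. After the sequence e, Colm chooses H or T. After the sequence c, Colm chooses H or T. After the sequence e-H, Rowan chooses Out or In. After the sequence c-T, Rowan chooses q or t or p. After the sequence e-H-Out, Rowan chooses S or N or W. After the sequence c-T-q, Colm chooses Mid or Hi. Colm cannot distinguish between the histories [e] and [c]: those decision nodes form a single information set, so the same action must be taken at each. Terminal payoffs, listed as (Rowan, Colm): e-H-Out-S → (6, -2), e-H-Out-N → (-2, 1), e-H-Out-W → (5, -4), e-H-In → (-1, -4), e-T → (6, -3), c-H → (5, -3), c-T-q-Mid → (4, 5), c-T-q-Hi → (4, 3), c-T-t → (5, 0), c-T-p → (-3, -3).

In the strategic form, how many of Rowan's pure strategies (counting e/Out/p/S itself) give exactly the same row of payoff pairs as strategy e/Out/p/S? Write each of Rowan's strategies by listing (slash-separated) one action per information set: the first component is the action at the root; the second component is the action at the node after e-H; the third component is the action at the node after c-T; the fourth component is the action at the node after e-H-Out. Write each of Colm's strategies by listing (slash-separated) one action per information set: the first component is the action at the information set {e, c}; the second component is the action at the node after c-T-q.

3

Row for e/Out/p/S (columns H/Mid, H/Hi, T/Mid, T/Hi): (6,-2) (6,-2) (6,-3) (6,-3).
Under e/Out/p/S, Rowan's choice at the node after c-T can never be reached regardless of what Colm does, so varying those choices leaves every outcome unchanged.
Holding the reachable choices fixed and varying the unreachable one freely already gives 3 equivalent strategies.
No other strategy reproduces this row, so those 3 are the full class: e/Out/q/S, e/Out/t/S, e/Out/p/S.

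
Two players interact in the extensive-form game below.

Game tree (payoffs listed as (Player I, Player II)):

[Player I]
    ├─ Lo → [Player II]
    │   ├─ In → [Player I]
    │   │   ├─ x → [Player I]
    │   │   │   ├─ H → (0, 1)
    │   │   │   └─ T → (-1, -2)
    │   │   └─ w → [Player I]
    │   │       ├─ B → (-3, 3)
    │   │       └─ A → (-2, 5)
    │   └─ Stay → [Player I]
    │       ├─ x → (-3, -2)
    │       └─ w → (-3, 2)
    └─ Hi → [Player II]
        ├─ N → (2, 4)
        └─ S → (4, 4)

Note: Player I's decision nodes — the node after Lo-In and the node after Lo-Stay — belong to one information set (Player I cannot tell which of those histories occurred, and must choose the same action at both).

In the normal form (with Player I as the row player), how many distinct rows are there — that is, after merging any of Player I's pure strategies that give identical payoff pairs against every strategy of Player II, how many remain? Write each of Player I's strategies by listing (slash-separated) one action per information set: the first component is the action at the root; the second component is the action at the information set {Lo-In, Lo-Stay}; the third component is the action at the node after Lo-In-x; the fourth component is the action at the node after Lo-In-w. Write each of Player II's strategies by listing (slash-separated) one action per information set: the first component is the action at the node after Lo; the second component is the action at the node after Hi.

Player I has 16 pure strategies: Lo/x/H/B, Lo/x/H/A, Lo/x/T/B, Lo/x/T/A, Lo/w/H/B, Lo/w/H/A, Lo/w/T/B, Lo/w/T/A, Hi/x/H/B, Hi/x/H/A, Hi/x/T/B, Hi/x/T/A, Hi/w/H/B, Hi/w/H/A, Hi/w/T/B, Hi/w/T/A. Columns: In/N, In/S, Stay/N, Stay/S.
{Lo/x/H/B, Lo/x/H/A} → row (0,1) (0,1) (-3,-2) (-3,-2)
{Lo/x/T/B, Lo/x/T/A} → row (-1,-2) (-1,-2) (-3,-2) (-3,-2)
{Lo/w/H/B, Lo/w/T/B} → row (-3,3) (-3,3) (-3,2) (-3,2)
{Lo/w/H/A, Lo/w/T/A} → row (-2,5) (-2,5) (-3,2) (-3,2)
{Hi/x/H/B, Hi/x/H/A, Hi/x/T/B, Hi/x/T/A, Hi/w/H/B, Hi/w/H/A, Hi/w/T/B, Hi/w/T/A} → row (2,4) (4,4) (2,4) (4,4)
That's 5 distinct rows out of 16 strategies.

5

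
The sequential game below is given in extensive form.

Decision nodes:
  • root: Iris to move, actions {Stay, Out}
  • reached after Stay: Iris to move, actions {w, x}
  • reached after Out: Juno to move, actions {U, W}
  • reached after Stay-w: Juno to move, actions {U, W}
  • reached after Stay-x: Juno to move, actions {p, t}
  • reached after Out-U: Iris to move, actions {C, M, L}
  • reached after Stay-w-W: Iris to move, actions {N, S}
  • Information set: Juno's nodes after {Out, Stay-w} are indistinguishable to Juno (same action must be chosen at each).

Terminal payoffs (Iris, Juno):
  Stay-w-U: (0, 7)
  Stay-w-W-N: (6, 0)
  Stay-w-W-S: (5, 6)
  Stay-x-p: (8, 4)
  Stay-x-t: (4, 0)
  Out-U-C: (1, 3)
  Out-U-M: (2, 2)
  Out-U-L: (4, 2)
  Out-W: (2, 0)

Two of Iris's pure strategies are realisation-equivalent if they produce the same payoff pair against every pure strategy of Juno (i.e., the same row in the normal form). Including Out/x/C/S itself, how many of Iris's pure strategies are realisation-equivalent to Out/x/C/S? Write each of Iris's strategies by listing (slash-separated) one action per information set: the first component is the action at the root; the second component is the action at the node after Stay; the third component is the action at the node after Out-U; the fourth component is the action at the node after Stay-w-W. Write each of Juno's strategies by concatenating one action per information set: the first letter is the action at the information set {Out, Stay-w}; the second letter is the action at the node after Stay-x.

4

Row for Out/x/C/S (columns Up, Ut, Wp, Wt): (1,3) (1,3) (2,0) (2,0).
Under Out/x/C/S, Iris's choice at the node after Stay and at the node after Stay-w-W can never be reached regardless of what Juno does, so varying those choices leaves every outcome unchanged.
Holding the reachable choices fixed and varying the unreachable ones freely already gives 2 × 2 = 4 equivalent strategies.
No other strategy reproduces this row, so those 4 are the full class: Out/w/C/N, Out/w/C/S, Out/x/C/N, Out/x/C/S.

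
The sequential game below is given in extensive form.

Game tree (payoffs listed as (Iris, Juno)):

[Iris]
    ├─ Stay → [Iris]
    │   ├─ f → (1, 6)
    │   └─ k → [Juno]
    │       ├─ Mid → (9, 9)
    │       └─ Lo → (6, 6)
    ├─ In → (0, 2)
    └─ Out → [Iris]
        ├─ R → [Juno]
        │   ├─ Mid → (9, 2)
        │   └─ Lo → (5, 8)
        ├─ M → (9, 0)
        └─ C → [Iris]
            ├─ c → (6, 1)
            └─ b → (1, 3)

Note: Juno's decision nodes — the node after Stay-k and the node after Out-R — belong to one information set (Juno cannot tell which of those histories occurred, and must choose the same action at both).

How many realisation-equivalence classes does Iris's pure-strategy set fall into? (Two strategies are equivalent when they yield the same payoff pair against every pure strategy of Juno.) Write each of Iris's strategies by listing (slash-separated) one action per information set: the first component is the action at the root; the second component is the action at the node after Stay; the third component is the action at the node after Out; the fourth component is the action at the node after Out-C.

Iris has 36 pure strategies: Stay/f/R/c, Stay/f/R/b, Stay/f/M/c, Stay/f/M/b, Stay/f/C/c, Stay/f/C/b, Stay/k/R/c, Stay/k/R/b, Stay/k/M/c, Stay/k/M/b, Stay/k/C/c, Stay/k/C/b, In/f/R/c, In/f/R/b, In/f/M/c, In/f/M/b, In/f/C/c, In/f/C/b, In/k/R/c, In/k/R/b, In/k/M/c, In/k/M/b, In/k/C/c, In/k/C/b, Out/f/R/c, Out/f/R/b, Out/f/M/c, Out/f/M/b, Out/f/C/c, Out/f/C/b, Out/k/R/c, Out/k/R/b, Out/k/M/c, Out/k/M/b, Out/k/C/c, Out/k/C/b. Columns: Mid, Lo.
{Stay/f/R/c, Stay/f/R/b, Stay/f/M/c, Stay/f/M/b, Stay/f/C/c, Stay/f/C/b} → row (1,6) (1,6)
{Stay/k/R/c, Stay/k/R/b, Stay/k/M/c, Stay/k/M/b, Stay/k/C/c, Stay/k/C/b} → row (9,9) (6,6)
{In/f/R/c, In/f/R/b, In/f/M/c, In/f/M/b, In/f/C/c, In/f/C/b, In/k/R/c, In/k/R/b, In/k/M/c, In/k/M/b, In/k/C/c, In/k/C/b} → row (0,2) (0,2)
{Out/f/R/c, Out/f/R/b, Out/k/R/c, Out/k/R/b} → row (9,2) (5,8)
{Out/f/M/c, Out/f/M/b, Out/k/M/c, Out/k/M/b} → row (9,0) (9,0)
{Out/f/C/c, Out/k/C/c} → row (6,1) (6,1)
{Out/f/C/b, Out/k/C/b} → row (1,3) (1,3)
That's 7 distinct rows out of 36 strategies.

7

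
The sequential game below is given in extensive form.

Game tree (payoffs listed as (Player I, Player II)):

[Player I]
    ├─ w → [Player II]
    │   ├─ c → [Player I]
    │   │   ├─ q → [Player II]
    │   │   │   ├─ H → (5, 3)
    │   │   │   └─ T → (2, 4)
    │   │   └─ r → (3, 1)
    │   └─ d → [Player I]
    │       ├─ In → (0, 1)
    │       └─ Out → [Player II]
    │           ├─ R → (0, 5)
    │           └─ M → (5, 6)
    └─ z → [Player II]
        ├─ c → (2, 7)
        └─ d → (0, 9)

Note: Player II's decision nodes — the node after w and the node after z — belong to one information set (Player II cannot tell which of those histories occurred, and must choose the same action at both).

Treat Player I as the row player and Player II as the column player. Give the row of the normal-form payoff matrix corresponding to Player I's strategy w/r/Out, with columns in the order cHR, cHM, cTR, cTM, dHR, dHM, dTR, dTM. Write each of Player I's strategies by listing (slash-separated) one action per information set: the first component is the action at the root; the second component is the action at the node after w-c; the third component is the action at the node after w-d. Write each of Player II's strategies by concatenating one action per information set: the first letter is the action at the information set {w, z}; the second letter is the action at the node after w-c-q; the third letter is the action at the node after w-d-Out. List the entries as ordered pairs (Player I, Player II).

vs cHR: Player I plays w → Player II plays c at [w] → Player I plays r at [w-c] → (3, 1)
vs cHM: Player I plays w → Player II plays c at [w] → Player I plays r at [w-c] → (3, 1)
vs cTR: Player I plays w → Player II plays c at [w] → Player I plays r at [w-c] → (3, 1)
vs cTM: Player I plays w → Player II plays c at [w] → Player I plays r at [w-c] → (3, 1)
vs dHR: Player I plays w → Player II plays d at [w] → Player I plays Out at [w-d] → Player II plays R at [w-d-Out] → (0, 5)
vs dHM: Player I plays w → Player II plays d at [w] → Player I plays Out at [w-d] → Player II plays M at [w-d-Out] → (5, 6)
vs dTR: Player I plays w → Player II plays d at [w] → Player I plays Out at [w-d] → Player II plays R at [w-d-Out] → (0, 5)
vs dTM: Player I plays w → Player II plays d at [w] → Player I plays Out at [w-d] → Player II plays M at [w-d-Out] → (5, 6)

(3,1) (3,1) (3,1) (3,1) (0,5) (5,6) (0,5) (5,6)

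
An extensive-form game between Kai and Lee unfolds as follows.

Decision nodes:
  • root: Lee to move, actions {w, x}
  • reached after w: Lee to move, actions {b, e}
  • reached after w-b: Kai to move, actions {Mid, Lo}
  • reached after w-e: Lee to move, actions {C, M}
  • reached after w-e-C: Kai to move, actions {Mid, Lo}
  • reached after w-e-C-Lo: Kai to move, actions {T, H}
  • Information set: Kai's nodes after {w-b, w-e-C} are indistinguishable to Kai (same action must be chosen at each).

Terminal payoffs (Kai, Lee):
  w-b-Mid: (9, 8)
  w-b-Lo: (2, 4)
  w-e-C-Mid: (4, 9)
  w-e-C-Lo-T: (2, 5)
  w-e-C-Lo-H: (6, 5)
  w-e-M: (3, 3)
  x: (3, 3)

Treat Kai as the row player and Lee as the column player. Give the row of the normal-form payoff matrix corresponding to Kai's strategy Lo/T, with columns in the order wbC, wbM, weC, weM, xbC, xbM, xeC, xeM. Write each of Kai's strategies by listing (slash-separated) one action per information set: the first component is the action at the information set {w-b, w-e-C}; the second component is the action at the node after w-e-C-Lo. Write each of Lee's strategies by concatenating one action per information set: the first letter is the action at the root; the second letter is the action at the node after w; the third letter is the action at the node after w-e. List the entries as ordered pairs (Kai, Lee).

(2,4) (2,4) (2,5) (3,3) (3,3) (3,3) (3,3) (3,3)

vs wbC: Lee plays w → Lee plays b at [w] → Kai plays Lo at [w-b] → (2, 4)
vs wbM: Lee plays w → Lee plays b at [w] → Kai plays Lo at [w-b] → (2, 4)
vs weC: Lee plays w → Lee plays e at [w] → Lee plays C at [w-e] → Kai plays Lo at [w-e-C] → Kai plays T at [w-e-C-Lo] → (2, 5)
vs weM: Lee plays w → Lee plays e at [w] → Lee plays M at [w-e] → (3, 3)
vs xbC: Lee plays x → (3, 3)
vs xbM: Lee plays x → (3, 3)
vs xeC: Lee plays x → (3, 3)
vs xeM: Lee plays x → (3, 3)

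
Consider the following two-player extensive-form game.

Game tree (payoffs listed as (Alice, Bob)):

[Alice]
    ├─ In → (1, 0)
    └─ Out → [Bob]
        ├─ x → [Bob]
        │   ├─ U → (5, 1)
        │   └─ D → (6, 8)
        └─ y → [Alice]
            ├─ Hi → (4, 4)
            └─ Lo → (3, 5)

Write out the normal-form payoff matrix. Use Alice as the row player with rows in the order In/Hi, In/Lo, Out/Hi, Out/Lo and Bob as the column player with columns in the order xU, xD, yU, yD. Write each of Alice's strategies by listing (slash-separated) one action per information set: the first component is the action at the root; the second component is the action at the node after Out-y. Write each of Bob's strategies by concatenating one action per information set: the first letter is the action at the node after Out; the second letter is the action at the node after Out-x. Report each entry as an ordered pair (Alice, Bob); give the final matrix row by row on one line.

In/Hi: (1,0) (1,0) (1,0) (1,0) | In/Lo: (1,0) (1,0) (1,0) (1,0) | Out/Hi: (5,1) (6,8) (4,4) (4,4) | Out/Lo: (5,1) (6,8) (3,5) (3,5)

             xU       xD       yU       yD
 In/Hi    (1,0)    (1,0)    (1,0)    (1,0)
 In/Lo    (1,0)    (1,0)    (1,0)    (1,0)
Out/Hi    (5,1)    (6,8)    (4,4)    (4,4)
Out/Lo    (5,1)    (6,8)    (3,5)    (3,5)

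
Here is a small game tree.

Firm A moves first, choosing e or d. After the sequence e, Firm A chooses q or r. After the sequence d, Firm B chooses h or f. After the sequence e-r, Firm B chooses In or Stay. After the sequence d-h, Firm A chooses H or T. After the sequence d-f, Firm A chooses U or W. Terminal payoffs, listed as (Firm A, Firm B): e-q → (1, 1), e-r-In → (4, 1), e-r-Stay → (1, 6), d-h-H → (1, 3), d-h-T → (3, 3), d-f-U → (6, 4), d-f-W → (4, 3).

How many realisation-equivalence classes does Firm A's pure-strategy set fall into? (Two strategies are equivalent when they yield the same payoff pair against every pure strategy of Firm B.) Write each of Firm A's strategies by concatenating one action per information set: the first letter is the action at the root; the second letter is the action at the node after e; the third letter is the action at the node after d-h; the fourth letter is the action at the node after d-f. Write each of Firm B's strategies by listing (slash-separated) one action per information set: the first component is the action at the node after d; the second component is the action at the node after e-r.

6

Firm A has 16 pure strategies: eqHU, eqHW, eqTU, eqTW, erHU, erHW, erTU, erTW, dqHU, dqHW, dqTU, dqTW, drHU, drHW, drTU, drTW. Columns: h/In, h/Stay, f/In, f/Stay.
{eqHU, eqHW, eqTU, eqTW} → row (1,1) (1,1) (1,1) (1,1)
{erHU, erHW, erTU, erTW} → row (4,1) (1,6) (4,1) (1,6)
{dqHU, drHU} → row (1,3) (1,3) (6,4) (6,4)
{dqHW, drHW} → row (1,3) (1,3) (4,3) (4,3)
{dqTU, drTU} → row (3,3) (3,3) (6,4) (6,4)
{dqTW, drTW} → row (3,3) (3,3) (4,3) (4,3)
That's 6 distinct rows out of 16 strategies.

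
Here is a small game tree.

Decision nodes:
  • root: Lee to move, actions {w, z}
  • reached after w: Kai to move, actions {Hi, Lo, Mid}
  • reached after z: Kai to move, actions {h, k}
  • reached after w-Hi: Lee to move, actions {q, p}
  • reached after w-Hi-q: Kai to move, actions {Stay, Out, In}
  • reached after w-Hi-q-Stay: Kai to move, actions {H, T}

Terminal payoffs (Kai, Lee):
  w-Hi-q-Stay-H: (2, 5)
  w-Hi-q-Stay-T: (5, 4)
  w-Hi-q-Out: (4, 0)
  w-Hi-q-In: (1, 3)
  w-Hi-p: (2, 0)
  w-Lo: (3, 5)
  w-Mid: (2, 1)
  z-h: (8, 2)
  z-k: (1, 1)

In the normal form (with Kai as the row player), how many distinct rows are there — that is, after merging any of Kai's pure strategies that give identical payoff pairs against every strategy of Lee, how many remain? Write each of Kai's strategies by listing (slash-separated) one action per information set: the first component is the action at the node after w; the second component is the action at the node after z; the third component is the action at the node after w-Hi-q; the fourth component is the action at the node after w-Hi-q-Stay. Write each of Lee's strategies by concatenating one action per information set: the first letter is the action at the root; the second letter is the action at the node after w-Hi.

12

Kai has 36 pure strategies: Hi/h/Stay/H, Hi/h/Stay/T, Hi/h/Out/H, Hi/h/Out/T, Hi/h/In/H, Hi/h/In/T, Hi/k/Stay/H, Hi/k/Stay/T, Hi/k/Out/H, Hi/k/Out/T, Hi/k/In/H, Hi/k/In/T, Lo/h/Stay/H, Lo/h/Stay/T, Lo/h/Out/H, Lo/h/Out/T, Lo/h/In/H, Lo/h/In/T, Lo/k/Stay/H, Lo/k/Stay/T, Lo/k/Out/H, Lo/k/Out/T, Lo/k/In/H, Lo/k/In/T, Mid/h/Stay/H, Mid/h/Stay/T, Mid/h/Out/H, Mid/h/Out/T, Mid/h/In/H, Mid/h/In/T, Mid/k/Stay/H, Mid/k/Stay/T, Mid/k/Out/H, Mid/k/Out/T, Mid/k/In/H, Mid/k/In/T. Columns: wq, wp, zq, zp.
{Hi/h/Stay/H} → row (2,5) (2,0) (8,2) (8,2)
{Hi/h/Stay/T} → row (5,4) (2,0) (8,2) (8,2)
{Hi/h/Out/H, Hi/h/Out/T} → row (4,0) (2,0) (8,2) (8,2)
{Hi/h/In/H, Hi/h/In/T} → row (1,3) (2,0) (8,2) (8,2)
{Hi/k/Stay/H} → row (2,5) (2,0) (1,1) (1,1)
{Hi/k/Stay/T} → row (5,4) (2,0) (1,1) (1,1)
{Hi/k/Out/H, Hi/k/Out/T} → row (4,0) (2,0) (1,1) (1,1)
{Hi/k/In/H, Hi/k/In/T} → row (1,3) (2,0) (1,1) (1,1)
{Lo/h/Stay/H, Lo/h/Stay/T, Lo/h/Out/H, Lo/h/Out/T, Lo/h/In/H, Lo/h/In/T} → row (3,5) (3,5) (8,2) (8,2)
{Lo/k/Stay/H, Lo/k/Stay/T, Lo/k/Out/H, Lo/k/Out/T, Lo/k/In/H, Lo/k/In/T} → row (3,5) (3,5) (1,1) (1,1)
{Mid/h/Stay/H, Mid/h/Stay/T, Mid/h/Out/H, Mid/h/Out/T, Mid/h/In/H, Mid/h/In/T} → row (2,1) (2,1) (8,2) (8,2)
{Mid/k/Stay/H, Mid/k/Stay/T, Mid/k/Out/H, Mid/k/Out/T, Mid/k/In/H, Mid/k/In/T} → row (2,1) (2,1) (1,1) (1,1)
That's 12 distinct rows out of 36 strategies.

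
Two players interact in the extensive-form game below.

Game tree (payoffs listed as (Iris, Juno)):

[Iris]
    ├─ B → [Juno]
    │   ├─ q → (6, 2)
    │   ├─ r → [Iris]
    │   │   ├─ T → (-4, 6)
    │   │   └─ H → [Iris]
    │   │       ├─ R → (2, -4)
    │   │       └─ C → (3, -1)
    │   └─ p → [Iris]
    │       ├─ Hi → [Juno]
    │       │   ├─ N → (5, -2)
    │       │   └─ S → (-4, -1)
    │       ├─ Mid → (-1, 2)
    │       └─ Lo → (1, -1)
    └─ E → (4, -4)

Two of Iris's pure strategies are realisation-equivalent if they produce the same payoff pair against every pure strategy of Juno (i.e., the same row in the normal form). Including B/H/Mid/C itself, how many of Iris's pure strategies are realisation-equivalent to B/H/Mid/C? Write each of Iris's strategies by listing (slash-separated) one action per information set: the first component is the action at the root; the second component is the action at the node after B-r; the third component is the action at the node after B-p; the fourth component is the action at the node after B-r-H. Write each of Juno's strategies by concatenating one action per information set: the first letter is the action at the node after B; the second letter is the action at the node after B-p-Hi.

1

Row for B/H/Mid/C (columns qN, qS, rN, rS, pN, pS): (6,2) (6,2) (3,-1) (3,-1) (-1,2) (-1,2).
Every one of Iris's information sets is on the play path for some reply by Juno when Iris follows B/H/Mid/C.
Changing the action at any of them therefore changes at least one column, so only B/H/Mid/C itself gives this row.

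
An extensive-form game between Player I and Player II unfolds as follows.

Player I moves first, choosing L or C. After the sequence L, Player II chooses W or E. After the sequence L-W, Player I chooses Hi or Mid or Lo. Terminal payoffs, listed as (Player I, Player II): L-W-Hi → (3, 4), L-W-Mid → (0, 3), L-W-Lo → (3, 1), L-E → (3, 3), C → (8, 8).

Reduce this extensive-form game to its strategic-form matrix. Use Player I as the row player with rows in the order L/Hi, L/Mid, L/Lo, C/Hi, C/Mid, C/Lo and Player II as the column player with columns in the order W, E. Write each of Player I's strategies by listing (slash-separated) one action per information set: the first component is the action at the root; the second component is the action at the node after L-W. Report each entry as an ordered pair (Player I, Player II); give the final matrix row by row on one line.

Row L/Hi: W→(3,4), E→(3,3)
Row L/Mid: W→(0,3), E→(3,3)
Row L/Lo: W→(3,1), E→(3,3)
Row C/Hi: W→(8,8), E→(8,8)
Row C/Mid: W→(8,8), E→(8,8)
Row C/Lo: W→(8,8), E→(8,8)

L/Hi: (3,4) (3,3) | L/Mid: (0,3) (3,3) | L/Lo: (3,1) (3,3) | C/Hi: (8,8) (8,8) | C/Mid: (8,8) (8,8) | C/Lo: (8,8) (8,8)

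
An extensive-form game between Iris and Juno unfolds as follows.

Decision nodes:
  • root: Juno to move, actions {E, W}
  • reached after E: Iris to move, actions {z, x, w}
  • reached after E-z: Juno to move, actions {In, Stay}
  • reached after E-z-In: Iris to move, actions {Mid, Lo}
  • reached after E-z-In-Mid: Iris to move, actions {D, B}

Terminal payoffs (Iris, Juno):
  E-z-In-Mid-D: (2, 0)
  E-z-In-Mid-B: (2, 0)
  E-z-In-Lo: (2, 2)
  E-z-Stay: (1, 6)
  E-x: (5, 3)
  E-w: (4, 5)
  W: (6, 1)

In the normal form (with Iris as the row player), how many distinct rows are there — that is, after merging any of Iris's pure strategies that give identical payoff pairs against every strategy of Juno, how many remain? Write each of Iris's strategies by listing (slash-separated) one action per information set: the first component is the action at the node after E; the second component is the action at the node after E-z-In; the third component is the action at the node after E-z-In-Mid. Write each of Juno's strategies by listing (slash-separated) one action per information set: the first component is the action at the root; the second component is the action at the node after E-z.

Iris has 12 pure strategies: z/Mid/D, z/Mid/B, z/Lo/D, z/Lo/B, x/Mid/D, x/Mid/B, x/Lo/D, x/Lo/B, w/Mid/D, w/Mid/B, w/Lo/D, w/Lo/B. Columns: E/In, E/Stay, W/In, W/Stay.
{z/Mid/D, z/Mid/B} → row (2,0) (1,6) (6,1) (6,1)
{z/Lo/D, z/Lo/B} → row (2,2) (1,6) (6,1) (6,1)
{x/Mid/D, x/Mid/B, x/Lo/D, x/Lo/B} → row (5,3) (5,3) (6,1) (6,1)
{w/Mid/D, w/Mid/B, w/Lo/D, w/Lo/B} → row (4,5) (4,5) (6,1) (6,1)
That's 4 distinct rows out of 12 strategies.

4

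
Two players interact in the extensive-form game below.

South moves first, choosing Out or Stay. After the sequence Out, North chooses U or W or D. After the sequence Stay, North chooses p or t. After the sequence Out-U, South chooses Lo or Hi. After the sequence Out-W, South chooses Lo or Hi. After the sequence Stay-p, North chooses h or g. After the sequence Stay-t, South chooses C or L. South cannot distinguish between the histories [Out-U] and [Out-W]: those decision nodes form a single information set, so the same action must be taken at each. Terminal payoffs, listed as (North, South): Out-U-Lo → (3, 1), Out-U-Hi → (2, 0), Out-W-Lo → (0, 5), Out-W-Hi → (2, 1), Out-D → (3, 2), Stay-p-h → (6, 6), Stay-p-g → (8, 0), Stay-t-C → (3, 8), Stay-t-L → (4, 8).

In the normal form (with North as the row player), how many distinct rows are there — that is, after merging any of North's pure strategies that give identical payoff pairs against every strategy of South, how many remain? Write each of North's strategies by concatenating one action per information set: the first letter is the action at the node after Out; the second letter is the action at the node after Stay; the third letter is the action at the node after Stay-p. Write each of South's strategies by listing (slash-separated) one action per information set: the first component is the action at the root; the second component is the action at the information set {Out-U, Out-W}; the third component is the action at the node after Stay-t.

North has 12 pure strategies: Uph, Upg, Uth, Utg, Wph, Wpg, Wth, Wtg, Dph, Dpg, Dth, Dtg. Columns: Out/Lo/C, Out/Lo/L, Out/Hi/C, Out/Hi/L, Stay/Lo/C, Stay/Lo/L, Stay/Hi/C, Stay/Hi/L.
{Uph} → row (3,1) (3,1) (2,0) (2,0) (6,6) (6,6) (6,6) (6,6)
{Upg} → row (3,1) (3,1) (2,0) (2,0) (8,0) (8,0) (8,0) (8,0)
{Uth, Utg} → row (3,1) (3,1) (2,0) (2,0) (3,8) (4,8) (3,8) (4,8)
{Wph} → row (0,5) (0,5) (2,1) (2,1) (6,6) (6,6) (6,6) (6,6)
{Wpg} → row (0,5) (0,5) (2,1) (2,1) (8,0) (8,0) (8,0) (8,0)
{Wth, Wtg} → row (0,5) (0,5) (2,1) (2,1) (3,8) (4,8) (3,8) (4,8)
{Dph} → row (3,2) (3,2) (3,2) (3,2) (6,6) (6,6) (6,6) (6,6)
{Dpg} → row (3,2) (3,2) (3,2) (3,2) (8,0) (8,0) (8,0) (8,0)
{Dth, Dtg} → row (3,2) (3,2) (3,2) (3,2) (3,8) (4,8) (3,8) (4,8)
That's 9 distinct rows out of 12 strategies.

9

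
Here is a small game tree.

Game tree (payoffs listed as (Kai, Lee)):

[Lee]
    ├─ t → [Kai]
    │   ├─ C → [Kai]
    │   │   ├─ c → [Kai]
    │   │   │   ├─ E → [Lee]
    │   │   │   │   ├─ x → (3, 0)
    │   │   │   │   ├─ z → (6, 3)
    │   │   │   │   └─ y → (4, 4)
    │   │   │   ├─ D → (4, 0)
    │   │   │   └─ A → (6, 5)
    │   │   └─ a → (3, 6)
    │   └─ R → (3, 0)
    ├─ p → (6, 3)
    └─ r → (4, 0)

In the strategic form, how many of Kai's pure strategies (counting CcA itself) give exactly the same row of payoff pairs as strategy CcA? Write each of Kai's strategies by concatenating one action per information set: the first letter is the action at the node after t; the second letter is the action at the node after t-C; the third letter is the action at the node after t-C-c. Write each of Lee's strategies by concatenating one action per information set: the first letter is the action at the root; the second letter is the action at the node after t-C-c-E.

Row for CcA (columns tx, tz, ty, px, pz, py, rx, rz, ry): (6,5) (6,5) (6,5) (6,3) (6,3) (6,3) (4,0) (4,0) (4,0).
Every one of Kai's information sets is on the play path for some reply by Lee when Kai follows CcA.
Changing the action at any of them therefore changes at least one column, so only CcA itself gives this row.

1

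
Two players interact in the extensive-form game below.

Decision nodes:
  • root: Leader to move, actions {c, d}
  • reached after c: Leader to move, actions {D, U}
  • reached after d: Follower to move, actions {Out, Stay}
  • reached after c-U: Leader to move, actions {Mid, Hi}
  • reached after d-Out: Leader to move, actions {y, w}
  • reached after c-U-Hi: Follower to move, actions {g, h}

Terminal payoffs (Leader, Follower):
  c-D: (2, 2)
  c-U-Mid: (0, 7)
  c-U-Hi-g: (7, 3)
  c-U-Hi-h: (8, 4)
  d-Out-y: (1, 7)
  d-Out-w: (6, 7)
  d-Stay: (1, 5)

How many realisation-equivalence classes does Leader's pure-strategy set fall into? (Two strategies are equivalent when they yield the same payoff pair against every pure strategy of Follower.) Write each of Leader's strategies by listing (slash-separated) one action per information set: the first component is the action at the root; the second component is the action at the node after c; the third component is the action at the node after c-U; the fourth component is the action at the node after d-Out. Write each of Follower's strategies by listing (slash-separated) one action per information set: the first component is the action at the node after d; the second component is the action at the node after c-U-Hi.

Leader has 16 pure strategies: c/D/Mid/y, c/D/Mid/w, c/D/Hi/y, c/D/Hi/w, c/U/Mid/y, c/U/Mid/w, c/U/Hi/y, c/U/Hi/w, d/D/Mid/y, d/D/Mid/w, d/D/Hi/y, d/D/Hi/w, d/U/Mid/y, d/U/Mid/w, d/U/Hi/y, d/U/Hi/w. Columns: Out/g, Out/h, Stay/g, Stay/h.
{c/D/Mid/y, c/D/Mid/w, c/D/Hi/y, c/D/Hi/w} → row (2,2) (2,2) (2,2) (2,2)
{c/U/Mid/y, c/U/Mid/w} → row (0,7) (0,7) (0,7) (0,7)
{c/U/Hi/y, c/U/Hi/w} → row (7,3) (8,4) (7,3) (8,4)
{d/D/Mid/y, d/D/Hi/y, d/U/Mid/y, d/U/Hi/y} → row (1,7) (1,7) (1,5) (1,5)
{d/D/Mid/w, d/D/Hi/w, d/U/Mid/w, d/U/Hi/w} → row (6,7) (6,7) (1,5) (1,5)
That's 5 distinct rows out of 16 strategies.

5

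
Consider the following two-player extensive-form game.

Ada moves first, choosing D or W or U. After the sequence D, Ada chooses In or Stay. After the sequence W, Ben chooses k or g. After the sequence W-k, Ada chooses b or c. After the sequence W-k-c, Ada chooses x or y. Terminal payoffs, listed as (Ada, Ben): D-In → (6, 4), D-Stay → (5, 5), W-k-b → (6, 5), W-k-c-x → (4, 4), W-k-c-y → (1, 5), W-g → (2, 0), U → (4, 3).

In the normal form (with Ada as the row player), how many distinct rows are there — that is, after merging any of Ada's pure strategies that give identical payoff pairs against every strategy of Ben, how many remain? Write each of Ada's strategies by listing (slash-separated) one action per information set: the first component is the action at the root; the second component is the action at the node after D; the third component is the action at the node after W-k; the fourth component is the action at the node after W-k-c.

Ada has 24 pure strategies: D/In/b/x, D/In/b/y, D/In/c/x, D/In/c/y, D/Stay/b/x, D/Stay/b/y, D/Stay/c/x, D/Stay/c/y, W/In/b/x, W/In/b/y, W/In/c/x, W/In/c/y, W/Stay/b/x, W/Stay/b/y, W/Stay/c/x, W/Stay/c/y, U/In/b/x, U/In/b/y, U/In/c/x, U/In/c/y, U/Stay/b/x, U/Stay/b/y, U/Stay/c/x, U/Stay/c/y. Columns: k, g.
{D/In/b/x, D/In/b/y, D/In/c/x, D/In/c/y} → row (6,4) (6,4)
{D/Stay/b/x, D/Stay/b/y, D/Stay/c/x, D/Stay/c/y} → row (5,5) (5,5)
{W/In/b/x, W/In/b/y, W/Stay/b/x, W/Stay/b/y} → row (6,5) (2,0)
{W/In/c/x, W/Stay/c/x} → row (4,4) (2,0)
{W/In/c/y, W/Stay/c/y} → row (1,5) (2,0)
{U/In/b/x, U/In/b/y, U/In/c/x, U/In/c/y, U/Stay/b/x, U/Stay/b/y, U/Stay/c/x, U/Stay/c/y} → row (4,3) (4,3)
That's 6 distinct rows out of 24 strategies.

6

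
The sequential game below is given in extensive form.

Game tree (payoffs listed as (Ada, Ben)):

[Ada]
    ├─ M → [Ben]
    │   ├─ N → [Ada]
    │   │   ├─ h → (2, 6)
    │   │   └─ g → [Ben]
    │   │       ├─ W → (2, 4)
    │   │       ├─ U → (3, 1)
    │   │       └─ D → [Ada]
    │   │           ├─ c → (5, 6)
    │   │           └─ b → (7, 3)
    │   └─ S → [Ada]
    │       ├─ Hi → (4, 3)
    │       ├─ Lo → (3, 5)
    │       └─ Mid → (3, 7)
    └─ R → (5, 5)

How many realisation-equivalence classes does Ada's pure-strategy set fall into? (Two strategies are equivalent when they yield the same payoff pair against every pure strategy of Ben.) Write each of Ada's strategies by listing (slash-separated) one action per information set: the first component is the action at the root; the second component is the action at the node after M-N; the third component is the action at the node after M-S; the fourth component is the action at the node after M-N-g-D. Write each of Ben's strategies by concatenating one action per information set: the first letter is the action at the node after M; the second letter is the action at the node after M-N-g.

Ada has 24 pure strategies: M/h/Hi/c, M/h/Hi/b, M/h/Lo/c, M/h/Lo/b, M/h/Mid/c, M/h/Mid/b, M/g/Hi/c, M/g/Hi/b, M/g/Lo/c, M/g/Lo/b, M/g/Mid/c, M/g/Mid/b, R/h/Hi/c, R/h/Hi/b, R/h/Lo/c, R/h/Lo/b, R/h/Mid/c, R/h/Mid/b, R/g/Hi/c, R/g/Hi/b, R/g/Lo/c, R/g/Lo/b, R/g/Mid/c, R/g/Mid/b. Columns: NW, NU, ND, SW, SU, SD.
{M/h/Hi/c, M/h/Hi/b} → row (2,6) (2,6) (2,6) (4,3) (4,3) (4,3)
{M/h/Lo/c, M/h/Lo/b} → row (2,6) (2,6) (2,6) (3,5) (3,5) (3,5)
{M/h/Mid/c, M/h/Mid/b} → row (2,6) (2,6) (2,6) (3,7) (3,7) (3,7)
{M/g/Hi/c} → row (2,4) (3,1) (5,6) (4,3) (4,3) (4,3)
{M/g/Hi/b} → row (2,4) (3,1) (7,3) (4,3) (4,3) (4,3)
{M/g/Lo/c} → row (2,4) (3,1) (5,6) (3,5) (3,5) (3,5)
{M/g/Lo/b} → row (2,4) (3,1) (7,3) (3,5) (3,5) (3,5)
{M/g/Mid/c} → row (2,4) (3,1) (5,6) (3,7) (3,7) (3,7)
{M/g/Mid/b} → row (2,4) (3,1) (7,3) (3,7) (3,7) (3,7)
{R/h/Hi/c, R/h/Hi/b, R/h/Lo/c, R/h/Lo/b, R/h/Mid/c, R/h/Mid/b, R/g/Hi/c, R/g/Hi/b, R/g/Lo/c, R/g/Lo/b, R/g/Mid/c, R/g/Mid/b} → row (5,5) (5,5) (5,5) (5,5) (5,5) (5,5)
That's 10 distinct rows out of 24 strategies.

10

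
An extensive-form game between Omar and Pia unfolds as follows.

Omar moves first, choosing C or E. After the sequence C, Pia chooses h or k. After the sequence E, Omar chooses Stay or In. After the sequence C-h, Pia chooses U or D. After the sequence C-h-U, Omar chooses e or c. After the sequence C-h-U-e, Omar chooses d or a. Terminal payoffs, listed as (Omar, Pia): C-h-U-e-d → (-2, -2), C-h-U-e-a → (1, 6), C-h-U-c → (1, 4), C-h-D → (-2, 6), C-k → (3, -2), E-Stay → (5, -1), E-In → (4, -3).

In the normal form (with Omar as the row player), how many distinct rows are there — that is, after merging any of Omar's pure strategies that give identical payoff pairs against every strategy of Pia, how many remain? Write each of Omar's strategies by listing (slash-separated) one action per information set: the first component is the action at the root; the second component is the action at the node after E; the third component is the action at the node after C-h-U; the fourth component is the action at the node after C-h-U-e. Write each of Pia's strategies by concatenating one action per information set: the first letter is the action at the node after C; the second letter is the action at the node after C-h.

Omar has 16 pure strategies: C/Stay/e/d, C/Stay/e/a, C/Stay/c/d, C/Stay/c/a, C/In/e/d, C/In/e/a, C/In/c/d, C/In/c/a, E/Stay/e/d, E/Stay/e/a, E/Stay/c/d, E/Stay/c/a, E/In/e/d, E/In/e/a, E/In/c/d, E/In/c/a. Columns: hU, hD, kU, kD.
{C/Stay/e/d, C/In/e/d} → row (-2,-2) (-2,6) (3,-2) (3,-2)
{C/Stay/e/a, C/In/e/a} → row (1,6) (-2,6) (3,-2) (3,-2)
{C/Stay/c/d, C/Stay/c/a, C/In/c/d, C/In/c/a} → row (1,4) (-2,6) (3,-2) (3,-2)
{E/Stay/e/d, E/Stay/e/a, E/Stay/c/d, E/Stay/c/a} → row (5,-1) (5,-1) (5,-1) (5,-1)
{E/In/e/d, E/In/e/a, E/In/c/d, E/In/c/a} → row (4,-3) (4,-3) (4,-3) (4,-3)
That's 5 distinct rows out of 16 strategies.

5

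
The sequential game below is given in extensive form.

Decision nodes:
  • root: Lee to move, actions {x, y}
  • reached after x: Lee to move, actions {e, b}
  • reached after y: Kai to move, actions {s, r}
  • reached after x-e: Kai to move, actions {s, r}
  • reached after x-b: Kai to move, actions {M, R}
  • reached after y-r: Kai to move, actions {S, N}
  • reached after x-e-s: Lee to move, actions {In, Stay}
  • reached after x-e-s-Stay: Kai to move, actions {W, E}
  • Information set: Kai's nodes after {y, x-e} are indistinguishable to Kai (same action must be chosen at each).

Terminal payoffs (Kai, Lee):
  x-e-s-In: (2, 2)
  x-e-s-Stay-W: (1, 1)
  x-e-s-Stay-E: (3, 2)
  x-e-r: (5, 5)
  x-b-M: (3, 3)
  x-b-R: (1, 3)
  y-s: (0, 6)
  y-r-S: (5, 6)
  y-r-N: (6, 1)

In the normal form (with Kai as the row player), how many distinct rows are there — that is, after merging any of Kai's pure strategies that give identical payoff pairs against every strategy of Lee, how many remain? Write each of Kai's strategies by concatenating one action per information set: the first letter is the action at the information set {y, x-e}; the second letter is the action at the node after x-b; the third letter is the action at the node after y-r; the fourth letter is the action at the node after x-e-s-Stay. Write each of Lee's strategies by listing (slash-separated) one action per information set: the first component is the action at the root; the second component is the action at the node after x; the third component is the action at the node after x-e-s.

8

Kai has 16 pure strategies: sMSW, sMSE, sMNW, sMNE, sRSW, sRSE, sRNW, sRNE, rMSW, rMSE, rMNW, rMNE, rRSW, rRSE, rRNW, rRNE. Columns: x/e/In, x/e/Stay, x/b/In, x/b/Stay, y/e/In, y/e/Stay, y/b/In, y/b/Stay.
{sMSW, sMNW} → row (2,2) (1,1) (3,3) (3,3) (0,6) (0,6) (0,6) (0,6)
{sMSE, sMNE} → row (2,2) (3,2) (3,3) (3,3) (0,6) (0,6) (0,6) (0,6)
{sRSW, sRNW} → row (2,2) (1,1) (1,3) (1,3) (0,6) (0,6) (0,6) (0,6)
{sRSE, sRNE} → row (2,2) (3,2) (1,3) (1,3) (0,6) (0,6) (0,6) (0,6)
{rMSW, rMSE} → row (5,5) (5,5) (3,3) (3,3) (5,6) (5,6) (5,6) (5,6)
{rMNW, rMNE} → row (5,5) (5,5) (3,3) (3,3) (6,1) (6,1) (6,1) (6,1)
{rRSW, rRSE} → row (5,5) (5,5) (1,3) (1,3) (5,6) (5,6) (5,6) (5,6)
{rRNW, rRNE} → row (5,5) (5,5) (1,3) (1,3) (6,1) (6,1) (6,1) (6,1)
That's 8 distinct rows out of 16 strategies.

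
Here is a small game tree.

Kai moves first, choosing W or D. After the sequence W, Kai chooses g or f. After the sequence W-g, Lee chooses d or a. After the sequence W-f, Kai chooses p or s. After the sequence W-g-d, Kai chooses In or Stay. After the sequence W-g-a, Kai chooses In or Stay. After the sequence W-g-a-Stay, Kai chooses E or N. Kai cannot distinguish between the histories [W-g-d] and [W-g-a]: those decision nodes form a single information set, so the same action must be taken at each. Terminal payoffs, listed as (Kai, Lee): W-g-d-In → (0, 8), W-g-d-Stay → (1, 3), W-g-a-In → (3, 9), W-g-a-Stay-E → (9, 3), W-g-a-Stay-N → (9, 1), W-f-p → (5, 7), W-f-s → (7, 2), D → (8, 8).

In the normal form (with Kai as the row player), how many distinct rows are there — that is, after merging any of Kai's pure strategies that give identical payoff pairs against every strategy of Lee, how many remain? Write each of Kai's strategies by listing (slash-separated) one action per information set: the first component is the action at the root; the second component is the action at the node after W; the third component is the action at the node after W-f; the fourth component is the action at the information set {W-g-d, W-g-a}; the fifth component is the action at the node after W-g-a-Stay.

6

Kai has 32 pure strategies: W/g/p/In/E, W/g/p/In/N, W/g/p/Stay/E, W/g/p/Stay/N, W/g/s/In/E, W/g/s/In/N, W/g/s/Stay/E, W/g/s/Stay/N, W/f/p/In/E, W/f/p/In/N, W/f/p/Stay/E, W/f/p/Stay/N, W/f/s/In/E, W/f/s/In/N, W/f/s/Stay/E, W/f/s/Stay/N, D/g/p/In/E, D/g/p/In/N, D/g/p/Stay/E, D/g/p/Stay/N, D/g/s/In/E, D/g/s/In/N, D/g/s/Stay/E, D/g/s/Stay/N, D/f/p/In/E, D/f/p/In/N, D/f/p/Stay/E, D/f/p/Stay/N, D/f/s/In/E, D/f/s/In/N, D/f/s/Stay/E, D/f/s/Stay/N. Columns: d, a.
{W/g/p/In/E, W/g/p/In/N, W/g/s/In/E, W/g/s/In/N} → row (0,8) (3,9)
{W/g/p/Stay/E, W/g/s/Stay/E} → row (1,3) (9,3)
{W/g/p/Stay/N, W/g/s/Stay/N} → row (1,3) (9,1)
{W/f/p/In/E, W/f/p/In/N, W/f/p/Stay/E, W/f/p/Stay/N} → row (5,7) (5,7)
{W/f/s/In/E, W/f/s/In/N, W/f/s/Stay/E, W/f/s/Stay/N} → row (7,2) (7,2)
{D/g/p/In/E, D/g/p/In/N, D/g/p/Stay/E, D/g/p/Stay/N, D/g/s/In/E, D/g/s/In/N, D/g/s/Stay/E, D/g/s/Stay/N, D/f/p/In/E, D/f/p/In/N, D/f/p/Stay/E, D/f/p/Stay/N, D/f/s/In/E, D/f/s/In/N, D/f/s/Stay/E, D/f/s/Stay/N} → row (8,8) (8,8)
That's 6 distinct rows out of 32 strategies.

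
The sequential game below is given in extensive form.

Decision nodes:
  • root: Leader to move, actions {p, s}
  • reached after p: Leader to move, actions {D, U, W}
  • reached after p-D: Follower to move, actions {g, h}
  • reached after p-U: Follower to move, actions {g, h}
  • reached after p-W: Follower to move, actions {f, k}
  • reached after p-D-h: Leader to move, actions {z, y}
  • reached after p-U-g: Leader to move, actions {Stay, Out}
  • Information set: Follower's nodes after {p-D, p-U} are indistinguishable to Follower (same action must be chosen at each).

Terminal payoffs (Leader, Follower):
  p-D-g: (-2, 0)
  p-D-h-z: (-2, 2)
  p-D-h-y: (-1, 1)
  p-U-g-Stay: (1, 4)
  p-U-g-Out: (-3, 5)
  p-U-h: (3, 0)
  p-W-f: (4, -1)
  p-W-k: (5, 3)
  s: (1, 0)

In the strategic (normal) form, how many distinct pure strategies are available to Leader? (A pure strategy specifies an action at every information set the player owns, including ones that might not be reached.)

Leader owns the root with actions {p, s} — two choices.
Leader owns the node after p with actions {D, U, W} — three choices.
Leader owns the node after p-D-h with actions {z, y} — two choices.
Leader owns the node after p-U-g with actions {Stay, Out} — two choices.
A pure strategy fixes one action at each information set independently, so the count is the product 2 × 3 × 2 × 2 = 24.

24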